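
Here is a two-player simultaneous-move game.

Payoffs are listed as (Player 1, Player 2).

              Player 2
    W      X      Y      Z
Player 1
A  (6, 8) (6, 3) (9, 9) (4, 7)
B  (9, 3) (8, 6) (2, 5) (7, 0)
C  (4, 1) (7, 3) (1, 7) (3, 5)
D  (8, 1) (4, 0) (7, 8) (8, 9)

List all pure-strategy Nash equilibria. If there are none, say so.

(A, W): Player 1 can switch to B (6 → 9). Not NE.
(A, X): Player 1 can switch to B (6 → 8). Not NE.
(A, Y): Player 1 gets 9, best alternative 7; Player 2 gets 9, best alternative 8. No profitable deviation — NE.
(A, Z): Player 1 can switch to B (4 → 7). Not NE.
(B, W): Player 2 can switch to X (3 → 6). Not NE.
(B, X): Player 1 gets 8, best alternative 7; Player 2 gets 6, best alternative 5. No profitable deviation — NE.
(B, Y): Player 1 can switch to A (2 → 9). Not NE.
(B, Z): Player 1 can switch to D (7 → 8). Not NE.
(C, W): Player 1 can switch to A (4 → 6). Not NE.
(C, X): Player 1 can switch to B (7 → 8). Not NE.
(D, Z): Player 1 gets 8, best alternative 7; Player 2 gets 9, best alternative 8. No profitable deviation — NE.
(The remaining 5 profiles each have a profitable deviation by the same check.)

(A, Y) and (B, X) and (D, Z)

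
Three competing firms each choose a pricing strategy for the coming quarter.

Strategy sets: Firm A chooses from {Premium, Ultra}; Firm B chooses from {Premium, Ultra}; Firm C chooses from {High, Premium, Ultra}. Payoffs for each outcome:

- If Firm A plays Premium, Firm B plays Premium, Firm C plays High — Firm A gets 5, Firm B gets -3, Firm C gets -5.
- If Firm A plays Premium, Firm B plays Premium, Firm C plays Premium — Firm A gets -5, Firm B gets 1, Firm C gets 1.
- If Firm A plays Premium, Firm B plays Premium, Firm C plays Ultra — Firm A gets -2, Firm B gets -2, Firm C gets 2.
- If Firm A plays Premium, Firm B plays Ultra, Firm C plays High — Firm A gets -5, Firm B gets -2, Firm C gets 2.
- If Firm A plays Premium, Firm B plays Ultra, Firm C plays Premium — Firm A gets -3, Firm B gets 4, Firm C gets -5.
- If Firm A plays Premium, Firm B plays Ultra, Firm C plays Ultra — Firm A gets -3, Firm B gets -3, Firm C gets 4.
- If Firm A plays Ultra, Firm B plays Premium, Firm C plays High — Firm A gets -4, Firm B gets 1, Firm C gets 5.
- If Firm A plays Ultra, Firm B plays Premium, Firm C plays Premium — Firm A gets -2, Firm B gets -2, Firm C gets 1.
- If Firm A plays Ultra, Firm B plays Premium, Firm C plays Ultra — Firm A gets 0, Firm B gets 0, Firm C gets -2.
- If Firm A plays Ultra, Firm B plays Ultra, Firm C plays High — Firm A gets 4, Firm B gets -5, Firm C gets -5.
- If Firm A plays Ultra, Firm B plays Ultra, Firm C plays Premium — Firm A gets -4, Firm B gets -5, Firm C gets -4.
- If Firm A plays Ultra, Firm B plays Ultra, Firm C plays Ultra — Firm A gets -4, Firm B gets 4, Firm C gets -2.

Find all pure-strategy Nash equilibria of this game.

(Premium, Premium, High): Firm B can switch to Ultra (-3 → -2). Not NE.
(Premium, Premium, Premium): Firm A can switch to Ultra (-5 → -2). Not NE.
(Premium, Premium, Ultra): Firm A can switch to Ultra (-2 → 0). Not NE.
(Premium, Ultra, High): Firm A can switch to Ultra (-5 → 4). Not NE.
(Premium, Ultra, Premium): Firm C can switch to High (-5 → 2). Not NE.
(Premium, Ultra, Ultra): Firm B can switch to Premium (-3 → -2). Not NE.
(Ultra, Premium, High): Firm A can switch to Premium (-4 → 5). Not NE.
(Ultra, Premium, Premium): Firm C can switch to High (1 → 5). Not NE.
(Ultra, Premium, Ultra): Firm B can switch to Ultra (0 → 4). Not NE.
(Ultra, Ultra, High): Firm B can switch to Premium (-5 → 1). Not NE.
(Ultra, Ultra, Premium): Firm A can switch to Premium (-4 → -3). Not NE.
(Ultra, Ultra, Ultra): Firm A can switch to Premium (-4 → -3). Not NE.

none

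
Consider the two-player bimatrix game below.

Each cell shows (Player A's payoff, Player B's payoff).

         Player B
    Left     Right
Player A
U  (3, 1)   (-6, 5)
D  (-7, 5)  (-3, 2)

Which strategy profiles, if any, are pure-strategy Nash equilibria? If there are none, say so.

There is no pure-strategy Nash equilibrium.

Mark each player's best response to every combination of opponents' strategies; a profile where every player is best-responding is a pure Nash equilibrium.
Player A against Left: payoffs 3, -7 → best response U.
Player A against Right: payoffs -6, -3 → best response D.
Player B against U: payoffs 1, 5 → best response Right.
Player B against D: payoffs 5, 2 → best response Left.
No profile is a mutual best response for all players.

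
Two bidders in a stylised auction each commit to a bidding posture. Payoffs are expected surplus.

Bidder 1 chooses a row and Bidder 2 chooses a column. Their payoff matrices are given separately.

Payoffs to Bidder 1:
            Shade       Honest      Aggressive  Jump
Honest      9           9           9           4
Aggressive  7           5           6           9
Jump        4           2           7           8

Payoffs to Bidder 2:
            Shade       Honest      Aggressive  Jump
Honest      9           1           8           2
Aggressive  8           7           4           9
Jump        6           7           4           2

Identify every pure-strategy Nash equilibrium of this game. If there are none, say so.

Pure-strategy Nash equilibria: (Honest, Shade); (Aggressive, Jump)

(Honest, Shade): Bidder 1 gets 9, best alternative 7; Bidder 2 gets 9, best alternative 8. No profitable deviation — NE.
(Honest, Honest): Bidder 2 can switch to Shade (1 → 9). Not NE.
(Honest, Aggressive): Bidder 2 can switch to Shade (8 → 9). Not NE.
(Honest, Jump): Bidder 1 can switch to Aggressive (4 → 9). Not NE.
(Aggressive, Shade): Bidder 1 can switch to Honest (7 → 9). Not NE.
(Aggressive, Honest): Bidder 1 can switch to Honest (5 → 9). Not NE.
(Aggressive, Aggressive): Bidder 1 can switch to Honest (6 → 9). Not NE.
(Aggressive, Jump): Bidder 1 gets 9, best alternative 8; Bidder 2 gets 9, best alternative 8. No profitable deviation — NE.
(Jump, Shade): Bidder 1 can switch to Honest (4 → 9). Not NE.
(Jump, Honest): Bidder 1 can switch to Honest (2 → 9). Not NE.
(The remaining 2 profiles each have a profitable deviation by the same check.)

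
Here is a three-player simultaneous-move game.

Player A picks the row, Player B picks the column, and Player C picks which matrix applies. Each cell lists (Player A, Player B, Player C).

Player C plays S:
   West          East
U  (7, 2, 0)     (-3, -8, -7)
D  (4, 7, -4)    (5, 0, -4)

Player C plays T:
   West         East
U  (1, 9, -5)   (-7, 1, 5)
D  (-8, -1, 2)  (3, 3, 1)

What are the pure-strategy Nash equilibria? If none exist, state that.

Pure-strategy Nash equilibria: (U, West, S); (D, East, T)

Player A against (West, S): payoffs 7, 4 → best response U.
Player A against (West, T): payoffs 1, -8 → best response U.
Player A against (East, S): payoffs -3, 5 → best response D.
Player A against (East, T): payoffs -7, 3 → best response D.
Player B against (U, S): payoffs 2, -8 → best response West.
Player B against (U, T): payoffs 9, 1 → best response West.
Player B against (D, S): payoffs 7, 0 → best response West.
Player B against (D, T): payoffs -1, 3 → best response East.
Player C against (U, West): payoffs 0, -5 → best response S.
Player C against (U, East): payoffs -7, 5 → best response T.
Player C against (D, West): payoffs -4, 2 → best response T.
Player C against (D, East): payoffs -4, 1 → best response T.
Mutual best responses: (U, West, S); (D, East, T).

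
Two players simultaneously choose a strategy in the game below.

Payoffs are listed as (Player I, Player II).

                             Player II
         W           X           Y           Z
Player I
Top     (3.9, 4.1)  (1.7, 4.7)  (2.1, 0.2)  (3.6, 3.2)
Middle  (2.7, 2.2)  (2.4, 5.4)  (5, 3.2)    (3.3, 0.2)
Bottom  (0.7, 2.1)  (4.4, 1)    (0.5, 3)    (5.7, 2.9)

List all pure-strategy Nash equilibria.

No pure-strategy Nash equilibrium.

(Top, W): Player II can switch to X (4.1 → 4.7). Not NE.
(Top, X): Player I can switch to Middle (1.7 → 2.4). Not NE.
(Top, Y): Player I can switch to Middle (2.1 → 5). Not NE.
(Top, Z): Player I can switch to Bottom (3.6 → 5.7). Not NE.
(Middle, W): Player I can switch to Top (2.7 → 3.9). Not NE.
(Middle, X): Player I can switch to Bottom (2.4 → 4.4). Not NE.
(The remaining 6 profiles each have a profitable deviation by the same check.)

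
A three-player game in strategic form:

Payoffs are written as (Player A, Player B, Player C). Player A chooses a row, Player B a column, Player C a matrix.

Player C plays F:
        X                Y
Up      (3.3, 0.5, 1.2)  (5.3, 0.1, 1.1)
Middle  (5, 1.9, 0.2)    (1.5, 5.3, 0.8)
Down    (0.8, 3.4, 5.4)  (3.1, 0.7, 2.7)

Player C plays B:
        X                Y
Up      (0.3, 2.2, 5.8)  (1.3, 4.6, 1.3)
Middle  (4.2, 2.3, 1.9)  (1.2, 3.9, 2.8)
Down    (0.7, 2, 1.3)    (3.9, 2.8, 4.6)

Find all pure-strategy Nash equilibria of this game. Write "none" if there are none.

For each player, find the best response to each opponent profile; mutual best responses are the pure NE.
Player A against (X, F): payoffs 3.3, 5, 0.8 → best response Middle.
Player A against (X, B): payoffs 0.3, 4.2, 0.7 → best response Middle.
Player A against (Y, F): payoffs 5.3, 1.5, 3.1 → best response Up.
Player A against (Y, B): payoffs 1.3, 1.2, 3.9 → best response Down.
Player B against (Up, F): payoffs 0.5, 0.1 → best response X.
Player B against (Up, B): payoffs 2.2, 4.6 → best response Y.
Player B against (Middle, F): payoffs 1.9, 5.3 → best response Y.
Player B against (Middle, B): payoffs 2.3, 3.9 → best response Y.
Player B against (Down, F): payoffs 3.4, 0.7 → best response X.
Player B against (Down, B): payoffs 2, 2.8 → best response Y.
Player C against (Up, X): payoffs 1.2, 5.8 → best response B.
Player C against (Up, Y): payoffs 1.1, 1.3 → best response B.
Player C against (Middle, X): payoffs 0.2, 1.9 → best response B.
Player C against (Middle, Y): payoffs 0.8, 2.8 → best response B.
Player C against (Down, X): payoffs 5.4, 1.3 → best response F.
Player C against (Down, Y): payoffs 2.7, 4.6 → best response B.
Mutual best responses: (Down, Y, B).

Pure NE: (Down, Y, B)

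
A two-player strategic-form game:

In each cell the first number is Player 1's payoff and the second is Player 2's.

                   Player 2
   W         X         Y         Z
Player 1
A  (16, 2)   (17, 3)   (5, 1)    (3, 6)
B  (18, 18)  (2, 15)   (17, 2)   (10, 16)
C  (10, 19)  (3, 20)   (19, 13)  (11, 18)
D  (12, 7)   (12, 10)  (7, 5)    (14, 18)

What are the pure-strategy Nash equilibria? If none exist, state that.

Player 1 against W: payoffs 16, 18, 10, 12 → best response B.
Player 1 against X: payoffs 17, 2, 3, 12 → best response A.
Player 1 against Y: payoffs 5, 17, 19, 7 → best response C.
Player 1 against Z: payoffs 3, 10, 11, 14 → best response D.
Player 2 against A: payoffs 2, 3, 1, 6 → best response Z.
Player 2 against B: payoffs 18, 15, 2, 16 → best response W.
Player 2 against C: payoffs 19, 20, 13, 18 → best response X.
Player 2 against D: payoffs 7, 10, 5, 18 → best response Z.
Mutual best responses: (B, W); (D, Z).

Pure-strategy Nash equilibria: (B, W), (D, Z)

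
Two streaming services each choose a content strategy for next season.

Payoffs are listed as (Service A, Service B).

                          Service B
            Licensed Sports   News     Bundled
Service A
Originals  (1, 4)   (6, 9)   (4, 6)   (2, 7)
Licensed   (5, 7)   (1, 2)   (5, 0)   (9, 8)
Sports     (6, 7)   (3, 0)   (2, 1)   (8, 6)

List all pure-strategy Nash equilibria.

(Originals, Sports); (Licensed, Bundled); (Sports, Licensed)

For each player, find the best response to each opponent profile; mutual best responses are the pure NE.
Service A against Licensed: payoffs 1, 5, 6 → best response Sports.
Service A against Sports: payoffs 6, 1, 3 → best response Originals.
Service A against News: payoffs 4, 5, 2 → best response Licensed.
Service A against Bundled: payoffs 2, 9, 8 → best response Licensed.
Service B against Originals: payoffs 4, 9, 6, 7 → best response Sports.
Service B against Licensed: payoffs 7, 2, 0, 8 → best response Bundled.
Service B against Sports: payoffs 7, 0, 1, 6 → best response Licensed.
Mutual best responses: (Originals, Sports); (Licensed, Bundled); (Sports, Licensed).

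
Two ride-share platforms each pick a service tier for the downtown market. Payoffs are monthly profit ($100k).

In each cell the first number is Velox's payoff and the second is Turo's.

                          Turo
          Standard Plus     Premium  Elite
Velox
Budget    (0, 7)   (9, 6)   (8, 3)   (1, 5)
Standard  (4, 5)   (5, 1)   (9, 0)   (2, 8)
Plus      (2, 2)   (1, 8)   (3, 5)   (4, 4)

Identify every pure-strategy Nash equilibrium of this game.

There is no pure-strategy Nash equilibrium.

Mark each player's best response to every combination of opponents' strategies; a profile where every player is best-responding is a pure Nash equilibrium.
Velox against Standard: payoffs 0, 4, 2 → best response Standard.
Velox against Plus: payoffs 9, 5, 1 → best response Budget.
Velox against Premium: payoffs 8, 9, 3 → best response Standard.
Velox against Elite: payoffs 1, 2, 4 → best response Plus.
Turo against Budget: payoffs 7, 6, 3, 5 → best response Standard.
Turo against Standard: payoffs 5, 1, 0, 8 → best response Elite.
Turo against Plus: payoffs 2, 8, 5, 4 → best response Plus.
No profile is a mutual best response for all players.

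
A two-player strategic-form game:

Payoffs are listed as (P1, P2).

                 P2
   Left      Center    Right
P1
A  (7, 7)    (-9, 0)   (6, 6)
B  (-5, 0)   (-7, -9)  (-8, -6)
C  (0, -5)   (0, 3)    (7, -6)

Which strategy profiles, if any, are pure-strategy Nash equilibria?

(A, Left) and (C, Center)

P1 against Left: payoffs 7, -5, 0 → best response A.
P1 against Center: payoffs -9, -7, 0 → best response C.
P1 against Right: payoffs 6, -8, 7 → best response C.
P2 against A: payoffs 7, 0, 6 → best response Left.
P2 against B: payoffs 0, -9, -6 → best response Left.
P2 against C: payoffs -5, 3, -6 → best response Center.
Mutual best responses: (A, Left); (C, Center).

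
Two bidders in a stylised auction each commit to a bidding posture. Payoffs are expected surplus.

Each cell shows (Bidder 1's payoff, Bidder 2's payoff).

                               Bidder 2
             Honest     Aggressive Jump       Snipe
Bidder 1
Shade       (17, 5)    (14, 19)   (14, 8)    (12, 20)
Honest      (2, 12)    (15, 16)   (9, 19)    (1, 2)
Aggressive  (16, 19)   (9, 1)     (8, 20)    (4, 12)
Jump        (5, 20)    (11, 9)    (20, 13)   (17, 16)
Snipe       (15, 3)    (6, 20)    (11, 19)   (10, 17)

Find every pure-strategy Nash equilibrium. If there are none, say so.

Bidder 1 against Honest: payoffs 17, 2, 16, 5, 15 → best response Shade.
Bidder 1 against Aggressive: payoffs 14, 15, 9, 11, 6 → best response Honest.
Bidder 1 against Jump: payoffs 14, 9, 8, 20, 11 → best response Jump.
Bidder 1 against Snipe: payoffs 12, 1, 4, 17, 10 → best response Jump.
Bidder 2 against Shade: payoffs 5, 19, 8, 20 → best response Snipe.
Bidder 2 against Honest: payoffs 12, 16, 19, 2 → best response Jump.
Bidder 2 against Aggressive: payoffs 19, 1, 20, 12 → best response Jump.
Bidder 2 against Jump: payoffs 20, 9, 13, 16 → best response Honest.
Bidder 2 against Snipe: payoffs 3, 20, 19, 17 → best response Aggressive.
No profile is a mutual best response for all players.

none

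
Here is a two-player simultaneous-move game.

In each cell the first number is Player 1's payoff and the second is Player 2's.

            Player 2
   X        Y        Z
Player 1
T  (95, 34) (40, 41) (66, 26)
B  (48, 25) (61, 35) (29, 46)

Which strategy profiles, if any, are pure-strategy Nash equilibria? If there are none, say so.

For each player, find the best response to each opponent profile; mutual best responses are the pure NE.
Player 1 against X: payoffs 95, 48 → best response T.
Player 1 against Y: payoffs 40, 61 → best response B.
Player 1 against Z: payoffs 66, 29 → best response T.
Player 2 against T: payoffs 34, 41, 26 → best response Y.
Player 2 against B: payoffs 25, 35, 46 → best response Z.
No profile is a mutual best response for all players.

No pure-strategy Nash equilibrium.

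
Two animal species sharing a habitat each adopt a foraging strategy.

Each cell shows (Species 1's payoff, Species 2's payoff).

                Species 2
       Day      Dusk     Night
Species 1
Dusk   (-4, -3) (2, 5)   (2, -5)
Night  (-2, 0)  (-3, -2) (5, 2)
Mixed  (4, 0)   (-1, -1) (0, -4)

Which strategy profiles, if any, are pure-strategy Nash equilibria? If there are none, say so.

Species 1 against Day: payoffs -4, -2, 4 → best response Mixed.
Species 1 against Dusk: payoffs 2, -3, -1 → best response Dusk.
Species 1 against Night: payoffs 2, 5, 0 → best response Night.
Species 2 against Dusk: payoffs -3, 5, -5 → best response Dusk.
Species 2 against Night: payoffs 0, -2, 2 → best response Night.
Species 2 against Mixed: payoffs 0, -1, -4 → best response Day.
Mutual best responses: (Dusk, Dusk); (Night, Night); (Mixed, Day).

The pure Nash equilibria are (Dusk, Dusk), (Night, Night), (Mixed, Day).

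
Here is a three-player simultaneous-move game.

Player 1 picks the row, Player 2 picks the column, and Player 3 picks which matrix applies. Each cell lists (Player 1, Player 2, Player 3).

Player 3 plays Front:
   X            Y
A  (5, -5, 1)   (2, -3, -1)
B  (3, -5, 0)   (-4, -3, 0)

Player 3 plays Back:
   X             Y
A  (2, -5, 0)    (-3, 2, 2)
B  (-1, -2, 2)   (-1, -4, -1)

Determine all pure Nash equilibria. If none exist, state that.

Player 1 against (X, Front): payoffs 5, 3 → best response A.
Player 1 against (X, Back): payoffs 2, -1 → best response A.
Player 1 against (Y, Front): payoffs 2, -4 → best response A.
Player 1 against (Y, Back): payoffs -3, -1 → best response B.
Player 2 against (A, Front): payoffs -5, -3 → best response Y.
Player 2 against (A, Back): payoffs -5, 2 → best response Y.
Player 2 against (B, Front): payoffs -5, -3 → best response Y.
Player 2 against (B, Back): payoffs -2, -4 → best response X.
Player 3 against (A, X): payoffs 1, 0 → best response Front.
Player 3 against (A, Y): payoffs -1, 2 → best response Back.
Player 3 against (B, X): payoffs 0, 2 → best response Back.
Player 3 against (B, Y): payoffs 0, -1 → best response Front.
No profile is a mutual best response for all players.

none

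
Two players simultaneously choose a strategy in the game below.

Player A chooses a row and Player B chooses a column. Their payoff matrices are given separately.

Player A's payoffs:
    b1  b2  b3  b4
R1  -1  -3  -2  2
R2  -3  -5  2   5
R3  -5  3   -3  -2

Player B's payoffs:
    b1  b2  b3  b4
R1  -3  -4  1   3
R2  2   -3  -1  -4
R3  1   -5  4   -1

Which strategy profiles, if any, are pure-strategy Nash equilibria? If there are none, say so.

Mark each player's best response to every combination of opponents' strategies; a profile where every player is best-responding is a pure Nash equilibrium.
Player A against b1: payoffs -1, -3, -5 → best response R1.
Player A against b2: payoffs -3, -5, 3 → best response R3.
Player A against b3: payoffs -2, 2, -3 → best response R2.
Player A against b4: payoffs 2, 5, -2 → best response R2.
Player B against R1: payoffs -3, -4, 1, 3 → best response b4.
Player B against R2: payoffs 2, -3, -1, -4 → best response b1.
Player B against R3: payoffs 1, -5, 4, -1 → best response b3.
No profile is a mutual best response for all players.

none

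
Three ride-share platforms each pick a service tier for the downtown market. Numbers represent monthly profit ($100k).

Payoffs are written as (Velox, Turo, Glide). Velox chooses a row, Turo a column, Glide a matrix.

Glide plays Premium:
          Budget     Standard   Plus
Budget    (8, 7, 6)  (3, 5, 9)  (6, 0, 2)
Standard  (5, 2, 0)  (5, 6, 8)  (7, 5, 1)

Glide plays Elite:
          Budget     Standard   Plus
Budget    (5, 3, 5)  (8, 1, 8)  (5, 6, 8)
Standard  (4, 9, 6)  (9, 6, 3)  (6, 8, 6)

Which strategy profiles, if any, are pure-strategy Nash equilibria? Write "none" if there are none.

For each player, find the best response to each opponent profile; mutual best responses are the pure NE.
Velox against (Budget, Premium): payoffs 8, 5 → best response Budget.
Velox against (Budget, Elite): payoffs 5, 4 → best response Budget.
Velox against (Standard, Premium): payoffs 3, 5 → best response Standard.
Velox against (Standard, Elite): payoffs 8, 9 → best response Standard.
Velox against (Plus, Premium): payoffs 6, 7 → best response Standard.
Velox against (Plus, Elite): payoffs 5, 6 → best response Standard.
Turo against (Budget, Premium): payoffs 7, 5, 0 → best response Budget.
Turo against (Budget, Elite): payoffs 3, 1, 6 → best response Plus.
Turo against (Standard, Premium): payoffs 2, 6, 5 → best response Standard.
Turo against (Standard, Elite): payoffs 9, 6, 8 → best response Budget.
Glide against (Budget, Budget): payoffs 6, 5 → best response Premium.
Glide against (Budget, Standard): payoffs 9, 8 → best response Premium.
Glide against (Budget, Plus): payoffs 2, 8 → best response Elite.
Glide against (Standard, Budget): payoffs 0, 6 → best response Elite.
Glide against (Standard, Standard): payoffs 8, 3 → best response Premium.
Glide against (Standard, Plus): payoffs 1, 6 → best response Elite.
Mutual best responses: (Budget, Budget, Premium); (Standard, Standard, Premium).

Pure-strategy Nash equilibria: (Budget, Budget, Premium) and (Standard, Standard, Premium)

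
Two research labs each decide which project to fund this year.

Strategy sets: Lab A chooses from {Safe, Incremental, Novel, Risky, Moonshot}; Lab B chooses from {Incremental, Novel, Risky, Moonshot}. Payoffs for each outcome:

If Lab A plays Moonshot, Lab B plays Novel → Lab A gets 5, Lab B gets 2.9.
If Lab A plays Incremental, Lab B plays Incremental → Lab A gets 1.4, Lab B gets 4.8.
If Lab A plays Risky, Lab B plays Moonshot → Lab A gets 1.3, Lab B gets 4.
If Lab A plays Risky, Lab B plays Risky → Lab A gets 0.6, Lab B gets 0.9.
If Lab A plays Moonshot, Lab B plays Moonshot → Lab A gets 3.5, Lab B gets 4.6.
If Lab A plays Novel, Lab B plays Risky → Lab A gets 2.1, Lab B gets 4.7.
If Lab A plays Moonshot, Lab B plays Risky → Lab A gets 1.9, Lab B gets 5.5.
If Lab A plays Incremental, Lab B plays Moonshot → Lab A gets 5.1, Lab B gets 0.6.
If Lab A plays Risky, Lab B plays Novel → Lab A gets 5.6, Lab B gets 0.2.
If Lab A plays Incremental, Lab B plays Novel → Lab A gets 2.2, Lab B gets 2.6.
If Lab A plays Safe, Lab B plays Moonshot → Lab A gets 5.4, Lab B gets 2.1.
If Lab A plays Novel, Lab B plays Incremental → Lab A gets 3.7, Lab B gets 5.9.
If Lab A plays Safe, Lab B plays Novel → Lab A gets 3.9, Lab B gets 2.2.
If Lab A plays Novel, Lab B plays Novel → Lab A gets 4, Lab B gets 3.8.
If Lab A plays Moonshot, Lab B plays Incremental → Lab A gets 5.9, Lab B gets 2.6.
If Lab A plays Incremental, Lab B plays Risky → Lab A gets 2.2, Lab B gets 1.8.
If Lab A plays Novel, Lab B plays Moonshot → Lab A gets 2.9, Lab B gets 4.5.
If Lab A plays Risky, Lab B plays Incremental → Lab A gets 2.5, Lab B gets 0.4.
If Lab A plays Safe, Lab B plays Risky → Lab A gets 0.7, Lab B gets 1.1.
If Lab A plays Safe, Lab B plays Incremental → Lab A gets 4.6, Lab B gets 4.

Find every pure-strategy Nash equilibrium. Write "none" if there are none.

Lab A against Incremental: payoffs 4.6, 1.4, 3.7, 2.5, 5.9 → best response Moonshot.
Lab A against Novel: payoffs 3.9, 2.2, 4, 5.6, 5 → best response Risky.
Lab A against Risky: payoffs 0.7, 2.2, 2.1, 0.6, 1.9 → best response Incremental.
Lab A against Moonshot: payoffs 5.4, 5.1, 2.9, 1.3, 3.5 → best response Safe.
Lab B against Safe: payoffs 4, 2.2, 1.1, 2.1 → best response Incremental.
Lab B against Incremental: payoffs 4.8, 2.6, 1.8, 0.6 → best response Incremental.
Lab B against Novel: payoffs 5.9, 3.8, 4.7, 4.5 → best response Incremental.
Lab B against Risky: payoffs 0.4, 0.2, 0.9, 4 → best response Moonshot.
Lab B against Moonshot: payoffs 2.6, 2.9, 5.5, 4.6 → best response Risky.
No profile is a mutual best response for all players.

none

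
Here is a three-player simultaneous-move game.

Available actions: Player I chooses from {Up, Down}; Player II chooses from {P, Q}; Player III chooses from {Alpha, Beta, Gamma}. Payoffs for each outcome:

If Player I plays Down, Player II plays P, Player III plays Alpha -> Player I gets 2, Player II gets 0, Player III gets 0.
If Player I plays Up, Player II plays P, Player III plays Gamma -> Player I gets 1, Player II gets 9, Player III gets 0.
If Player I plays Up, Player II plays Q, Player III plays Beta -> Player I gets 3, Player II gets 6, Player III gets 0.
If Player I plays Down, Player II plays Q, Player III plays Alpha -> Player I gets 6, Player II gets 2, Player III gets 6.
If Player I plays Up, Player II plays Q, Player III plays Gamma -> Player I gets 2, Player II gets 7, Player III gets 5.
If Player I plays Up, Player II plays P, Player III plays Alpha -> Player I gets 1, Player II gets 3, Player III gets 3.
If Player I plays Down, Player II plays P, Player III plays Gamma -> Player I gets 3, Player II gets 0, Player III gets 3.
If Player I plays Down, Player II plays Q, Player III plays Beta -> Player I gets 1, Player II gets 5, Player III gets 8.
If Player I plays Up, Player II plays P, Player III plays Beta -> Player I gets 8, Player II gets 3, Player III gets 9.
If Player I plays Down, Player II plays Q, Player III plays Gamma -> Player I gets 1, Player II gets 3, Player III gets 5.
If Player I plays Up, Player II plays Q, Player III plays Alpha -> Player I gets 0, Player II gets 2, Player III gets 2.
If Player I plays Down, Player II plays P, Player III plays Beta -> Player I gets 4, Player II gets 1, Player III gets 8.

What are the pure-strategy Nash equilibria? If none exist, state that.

Check each profile: it is a Nash equilibrium iff no player can strictly gain by switching unilaterally.
(Up, P, Alpha): Player I can switch to Down (1 → 2). Not NE.
(Up, P, Beta): Player II can switch to Q (3 → 6). Not NE.
(Up, P, Gamma): Player I can switch to Down (1 → 3). Not NE.
(Up, Q, Alpha): Player I can switch to Down (0 → 6). Not NE.
(Up, Q, Beta): Player III can switch to Alpha (0 → 2). Not NE.
(Up, Q, Gamma): Player II can switch to P (7 → 9). Not NE.
(Down, P, Alpha): Player II can switch to Q (0 → 2). Not NE.
(Down, P, Beta): Player I can switch to Up (4 → 8). Not NE.
(The remaining 4 profiles each have a profitable deviation by the same check.)

No pure-strategy Nash equilibrium.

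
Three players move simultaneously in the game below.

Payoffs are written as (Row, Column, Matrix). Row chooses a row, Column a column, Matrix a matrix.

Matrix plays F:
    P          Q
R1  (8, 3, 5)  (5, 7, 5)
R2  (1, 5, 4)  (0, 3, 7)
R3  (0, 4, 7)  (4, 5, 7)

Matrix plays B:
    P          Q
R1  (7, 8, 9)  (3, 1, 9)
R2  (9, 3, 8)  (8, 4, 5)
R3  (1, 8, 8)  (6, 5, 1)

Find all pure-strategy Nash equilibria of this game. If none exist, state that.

For each player, find the best response to each opponent profile; mutual best responses are the pure NE.
Row against (P, F): payoffs 8, 1, 0 → best response R1.
Row against (P, B): payoffs 7, 9, 1 → best response R2.
Row against (Q, F): payoffs 5, 0, 4 → best response R1.
Row against (Q, B): payoffs 3, 8, 6 → best response R2.
Column against (R1, F): payoffs 3, 7 → best response Q.
Column against (R1, B): payoffs 8, 1 → best response P.
Column against (R2, F): payoffs 5, 3 → best response P.
Column against (R2, B): payoffs 3, 4 → best response Q.
Column against (R3, F): payoffs 4, 5 → best response Q.
Column against (R3, B): payoffs 8, 5 → best response P.
Matrix against (R1, P): payoffs 5, 9 → best response B.
Matrix against (R1, Q): payoffs 5, 9 → best response B.
Matrix against (R2, P): payoffs 4, 8 → best response B.
Matrix against (R2, Q): payoffs 7, 5 → best response F.
Matrix against (R3, P): payoffs 7, 8 → best response B.
Matrix against (R3, Q): payoffs 7, 1 → best response F.
No profile is a mutual best response for all players.

none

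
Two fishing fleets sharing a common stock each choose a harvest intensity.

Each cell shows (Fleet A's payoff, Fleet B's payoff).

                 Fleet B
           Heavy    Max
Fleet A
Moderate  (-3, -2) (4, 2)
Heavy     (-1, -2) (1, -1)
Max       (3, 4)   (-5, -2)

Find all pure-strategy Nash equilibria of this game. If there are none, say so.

(Moderate, Heavy): Fleet A can switch to Heavy (-3 → -1). Not NE.
(Moderate, Max): Fleet A gets 4, best alternative 1; Fleet B gets 2, best alternative -2. No profitable deviation — NE.
(Heavy, Heavy): Fleet A can switch to Max (-1 → 3). Not NE.
(Heavy, Max): Fleet A can switch to Moderate (1 → 4). Not NE.
(Max, Heavy): Fleet A gets 3, best alternative -1; Fleet B gets 4, best alternative -2. No profitable deviation — NE.
(Max, Max): Fleet A can switch to Moderate (-5 → 4). Not NE.

(Moderate, Max) and (Max, Heavy)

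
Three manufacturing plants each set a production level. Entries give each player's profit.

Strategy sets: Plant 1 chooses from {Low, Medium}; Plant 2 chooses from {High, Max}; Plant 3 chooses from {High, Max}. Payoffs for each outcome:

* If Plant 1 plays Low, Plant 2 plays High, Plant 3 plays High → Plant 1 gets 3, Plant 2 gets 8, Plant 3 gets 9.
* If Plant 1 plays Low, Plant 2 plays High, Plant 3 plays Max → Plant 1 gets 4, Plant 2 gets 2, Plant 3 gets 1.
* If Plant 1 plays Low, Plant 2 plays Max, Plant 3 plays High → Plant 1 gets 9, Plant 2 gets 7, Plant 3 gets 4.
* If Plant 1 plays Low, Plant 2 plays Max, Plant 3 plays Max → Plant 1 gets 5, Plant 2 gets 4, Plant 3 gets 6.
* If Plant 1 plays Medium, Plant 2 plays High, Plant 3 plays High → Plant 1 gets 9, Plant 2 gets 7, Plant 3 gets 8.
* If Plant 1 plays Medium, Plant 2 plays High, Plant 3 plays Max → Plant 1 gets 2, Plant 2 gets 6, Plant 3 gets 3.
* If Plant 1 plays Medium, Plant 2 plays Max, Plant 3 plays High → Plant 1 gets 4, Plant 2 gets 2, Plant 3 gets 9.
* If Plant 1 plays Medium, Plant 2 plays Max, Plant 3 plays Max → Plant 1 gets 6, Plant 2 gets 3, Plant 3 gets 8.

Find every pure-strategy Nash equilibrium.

The unique pure-strategy Nash equilibrium is (Medium, High, High).

For each player, find the best response to each opponent profile; mutual best responses are the pure NE.
Plant 1 against (High, High): payoffs 3, 9 → best response Medium.
Plant 1 against (High, Max): payoffs 4, 2 → best response Low.
Plant 1 against (Max, High): payoffs 9, 4 → best response Low.
Plant 1 against (Max, Max): payoffs 5, 6 → best response Medium.
Plant 2 against (Low, High): payoffs 8, 7 → best response High.
Plant 2 against (Low, Max): payoffs 2, 4 → best response Max.
Plant 2 against (Medium, High): payoffs 7, 2 → best response High.
Plant 2 against (Medium, Max): payoffs 6, 3 → best response High.
Plant 3 against (Low, High): payoffs 9, 1 → best response High.
Plant 3 against (Low, Max): payoffs 4, 6 → best response Max.
Plant 3 against (Medium, High): payoffs 8, 3 → best response High.
Plant 3 against (Medium, Max): payoffs 9, 8 → best response High.
Mutual best responses: (Medium, High, High).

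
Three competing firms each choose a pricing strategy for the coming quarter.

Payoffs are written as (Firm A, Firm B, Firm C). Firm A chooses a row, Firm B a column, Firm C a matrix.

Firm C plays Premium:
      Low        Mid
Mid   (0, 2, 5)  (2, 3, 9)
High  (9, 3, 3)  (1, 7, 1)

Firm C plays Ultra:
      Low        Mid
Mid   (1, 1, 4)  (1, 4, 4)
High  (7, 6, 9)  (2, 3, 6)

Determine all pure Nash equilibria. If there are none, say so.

(Mid, Low, Premium): Firm A can switch to High (0 → 9). Not NE.
(Mid, Low, Ultra): Firm A can switch to High (1 → 7). Not NE.
(Mid, Mid, Premium): Firm A gets 2, best alternative 1; Firm B gets 3, best alternative 2; Firm C gets 9, best alternative 4. No profitable deviation — NE.
(Mid, Mid, Ultra): Firm A can switch to High (1 → 2). Not NE.
(High, Low, Premium): Firm B can switch to Mid (3 → 7). Not NE.
(High, Low, Ultra): Firm A gets 7, best alternative 1; Firm B gets 6, best alternative 3; Firm C gets 9, best alternative 3. No profitable deviation — NE.
(High, Mid, Premium): Firm A can switch to Mid (1 → 2). Not NE.
(High, Mid, Ultra): Firm B can switch to Low (3 → 6). Not NE.

Pure-strategy Nash equilibria: (Mid, Mid, Premium), (High, Low, Ultra)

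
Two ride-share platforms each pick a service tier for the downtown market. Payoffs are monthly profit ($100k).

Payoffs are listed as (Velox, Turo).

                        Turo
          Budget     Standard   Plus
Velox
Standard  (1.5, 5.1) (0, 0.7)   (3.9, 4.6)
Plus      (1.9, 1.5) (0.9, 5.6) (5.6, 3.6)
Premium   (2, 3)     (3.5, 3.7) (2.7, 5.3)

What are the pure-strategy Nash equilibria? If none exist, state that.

No pure-strategy Nash equilibrium.

Velox against Budget: payoffs 1.5, 1.9, 2 → best response Premium.
Velox against Standard: payoffs 0, 0.9, 3.5 → best response Premium.
Velox against Plus: payoffs 3.9, 5.6, 2.7 → best response Plus.
Turo against Standard: payoffs 5.1, 0.7, 4.6 → best response Budget.
Turo against Plus: payoffs 1.5, 5.6, 3.6 → best response Standard.
Turo against Premium: payoffs 3, 3.7, 5.3 → best response Plus.
No profile is a mutual best response for all players.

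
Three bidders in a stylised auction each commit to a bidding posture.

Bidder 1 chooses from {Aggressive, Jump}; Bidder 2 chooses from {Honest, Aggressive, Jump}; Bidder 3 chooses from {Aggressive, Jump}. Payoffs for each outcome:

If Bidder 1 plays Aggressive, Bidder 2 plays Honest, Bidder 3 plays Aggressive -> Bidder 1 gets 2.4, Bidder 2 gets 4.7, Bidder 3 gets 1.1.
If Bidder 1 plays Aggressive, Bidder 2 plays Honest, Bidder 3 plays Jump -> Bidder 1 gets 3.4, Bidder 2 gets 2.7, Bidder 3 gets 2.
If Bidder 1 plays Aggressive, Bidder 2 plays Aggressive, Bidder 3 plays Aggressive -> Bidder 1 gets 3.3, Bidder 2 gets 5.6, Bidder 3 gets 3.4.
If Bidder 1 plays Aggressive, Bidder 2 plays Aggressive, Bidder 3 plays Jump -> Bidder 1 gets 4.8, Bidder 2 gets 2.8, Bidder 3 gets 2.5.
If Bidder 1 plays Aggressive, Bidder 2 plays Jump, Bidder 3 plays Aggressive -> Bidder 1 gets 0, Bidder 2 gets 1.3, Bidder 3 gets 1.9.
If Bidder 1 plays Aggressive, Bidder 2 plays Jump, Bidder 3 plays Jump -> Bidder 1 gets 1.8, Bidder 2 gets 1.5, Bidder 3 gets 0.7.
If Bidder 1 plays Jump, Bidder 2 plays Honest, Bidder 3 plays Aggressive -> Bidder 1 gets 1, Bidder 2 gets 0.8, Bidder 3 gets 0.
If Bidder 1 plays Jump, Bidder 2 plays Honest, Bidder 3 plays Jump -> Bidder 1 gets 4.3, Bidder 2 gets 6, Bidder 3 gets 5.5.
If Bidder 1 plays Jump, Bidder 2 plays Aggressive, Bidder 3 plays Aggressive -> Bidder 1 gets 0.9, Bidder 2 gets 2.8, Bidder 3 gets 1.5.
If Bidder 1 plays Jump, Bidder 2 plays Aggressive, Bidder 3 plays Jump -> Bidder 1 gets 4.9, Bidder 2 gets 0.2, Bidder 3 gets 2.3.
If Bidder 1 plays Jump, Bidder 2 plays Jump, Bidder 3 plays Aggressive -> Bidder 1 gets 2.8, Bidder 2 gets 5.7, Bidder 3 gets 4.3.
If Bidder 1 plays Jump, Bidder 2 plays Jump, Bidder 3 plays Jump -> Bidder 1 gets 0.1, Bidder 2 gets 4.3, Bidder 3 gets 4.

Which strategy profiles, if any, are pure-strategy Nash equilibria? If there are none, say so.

For each strategy profile, look for a profitable unilateral deviation.
(Aggressive, Honest, Aggressive): Bidder 2 can switch to Aggressive (4.7 → 5.6). Not NE.
(Aggressive, Honest, Jump): Bidder 1 can switch to Jump (3.4 → 4.3). Not NE.
(Aggressive, Aggressive, Aggressive): Bidder 1 gets 3.3, best alternative 0.9; Bidder 2 gets 5.6, best alternative 4.7; Bidder 3 gets 3.4, best alternative 2.5. No profitable deviation — NE.
(Aggressive, Aggressive, Jump): Bidder 1 can switch to Jump (4.8 → 4.9). Not NE.
(Aggressive, Jump, Aggressive): Bidder 1 can switch to Jump (0 → 2.8). Not NE.
(Aggressive, Jump, Jump): Bidder 2 can switch to Honest (1.5 → 2.7). Not NE.
(Jump, Honest, Aggressive): Bidder 1 can switch to Aggressive (1 → 2.4). Not NE.
(Jump, Honest, Jump): Bidder 1 gets 4.3, best alternative 3.4; Bidder 2 gets 6, best alternative 4.3; Bidder 3 gets 5.5, best alternative 0. No profitable deviation — NE.
(Jump, Aggressive, Aggressive): Bidder 1 can switch to Aggressive (0.9 → 3.3). Not NE.
(Jump, Aggressive, Jump): Bidder 2 can switch to Honest (0.2 → 6). Not NE.
(Jump, Jump, Aggressive): Bidder 1 gets 2.8, best alternative 0; Bidder 2 gets 5.7, best alternative 2.8; Bidder 3 gets 4.3, best alternative 4. No profitable deviation — NE.
(The remaining 1 profile has a profitable deviation by the same check.)

(Aggressive, Aggressive, Aggressive), (Jump, Honest, Jump), (Jump, Jump, Aggressive)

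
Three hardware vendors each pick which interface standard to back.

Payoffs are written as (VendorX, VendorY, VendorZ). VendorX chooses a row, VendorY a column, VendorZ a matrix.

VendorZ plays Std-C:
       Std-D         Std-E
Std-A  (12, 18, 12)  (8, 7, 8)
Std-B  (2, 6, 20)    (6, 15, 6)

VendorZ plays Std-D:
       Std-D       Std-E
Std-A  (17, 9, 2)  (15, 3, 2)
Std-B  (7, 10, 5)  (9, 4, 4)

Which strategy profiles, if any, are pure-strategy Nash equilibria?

(Std-A, Std-D, Std-C)

VendorX against (Std-D, Std-C): payoffs 12, 2 → best response Std-A.
VendorX against (Std-D, Std-D): payoffs 17, 7 → best response Std-A.
VendorX against (Std-E, Std-C): payoffs 8, 6 → best response Std-A.
VendorX against (Std-E, Std-D): payoffs 15, 9 → best response Std-A.
VendorY against (Std-A, Std-C): payoffs 18, 7 → best response Std-D.
VendorY against (Std-A, Std-D): payoffs 9, 3 → best response Std-D.
VendorY against (Std-B, Std-C): payoffs 6, 15 → best response Std-E.
VendorY against (Std-B, Std-D): payoffs 10, 4 → best response Std-D.
VendorZ against (Std-A, Std-D): payoffs 12, 2 → best response Std-C.
VendorZ against (Std-A, Std-E): payoffs 8, 2 → best response Std-C.
VendorZ against (Std-B, Std-D): payoffs 20, 5 → best response Std-C.
VendorZ against (Std-B, Std-E): payoffs 6, 4 → best response Std-C.
Mutual best responses: (Std-A, Std-D, Std-C).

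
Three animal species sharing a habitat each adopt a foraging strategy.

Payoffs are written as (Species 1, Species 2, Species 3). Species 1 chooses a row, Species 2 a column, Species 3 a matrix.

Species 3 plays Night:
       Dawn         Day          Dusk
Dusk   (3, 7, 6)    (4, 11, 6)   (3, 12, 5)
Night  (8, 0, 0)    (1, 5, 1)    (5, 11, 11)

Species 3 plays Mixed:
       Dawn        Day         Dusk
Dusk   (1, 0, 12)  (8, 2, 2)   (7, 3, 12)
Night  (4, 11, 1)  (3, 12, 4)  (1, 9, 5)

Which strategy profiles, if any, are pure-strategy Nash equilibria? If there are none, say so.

(Dusk, Dawn, Night): Species 1 can switch to Night (3 → 8). Not NE.
(Dusk, Dawn, Mixed): Species 1 can switch to Night (1 → 4). Not NE.
(Dusk, Day, Night): Species 2 can switch to Dusk (11 → 12). Not NE.
(Dusk, Day, Mixed): Species 2 can switch to Dusk (2 → 3). Not NE.
(Dusk, Dusk, Night): Species 1 can switch to Night (3 → 5). Not NE.
(Dusk, Dusk, Mixed): Species 1 gets 7, best alternative 1; Species 2 gets 3, best alternative 2; Species 3 gets 12, best alternative 5. No profitable deviation — NE.
(Night, Dawn, Night): Species 2 can switch to Day (0 → 5). Not NE.
(Night, Dusk, Night): Species 1 gets 5, best alternative 3; Species 2 gets 11, best alternative 5; Species 3 gets 11, best alternative 5. No profitable deviation — NE.
(The remaining 4 profiles each have a profitable deviation by the same check.)

(Dusk, Dusk, Mixed) and (Night, Dusk, Night)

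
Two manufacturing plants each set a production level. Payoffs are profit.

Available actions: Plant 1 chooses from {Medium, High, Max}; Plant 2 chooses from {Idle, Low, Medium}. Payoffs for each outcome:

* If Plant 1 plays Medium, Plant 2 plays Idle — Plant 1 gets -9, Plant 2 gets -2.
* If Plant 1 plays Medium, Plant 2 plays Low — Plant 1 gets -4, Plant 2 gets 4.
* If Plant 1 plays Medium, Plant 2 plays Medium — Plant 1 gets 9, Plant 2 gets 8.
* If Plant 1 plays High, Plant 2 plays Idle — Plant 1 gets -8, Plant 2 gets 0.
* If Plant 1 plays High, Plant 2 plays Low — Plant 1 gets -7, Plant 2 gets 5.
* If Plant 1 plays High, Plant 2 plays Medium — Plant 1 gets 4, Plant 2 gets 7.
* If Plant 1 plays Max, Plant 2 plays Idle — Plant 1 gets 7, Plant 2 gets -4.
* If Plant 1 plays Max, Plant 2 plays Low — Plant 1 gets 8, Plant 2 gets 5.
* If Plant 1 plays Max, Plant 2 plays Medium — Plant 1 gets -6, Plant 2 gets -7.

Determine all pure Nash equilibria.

(Medium, Medium); (Max, Low)

Check each profile: it is a Nash equilibrium iff no player can strictly gain by switching unilaterally.
(Medium, Idle): Plant 1 can switch to High (-9 → -8). Not NE.
(Medium, Low): Plant 1 can switch to Max (-4 → 8). Not NE.
(Medium, Medium): Plant 1 gets 9, best alternative 4; Plant 2 gets 8, best alternative 4. No profitable deviation — NE.
(High, Idle): Plant 1 can switch to Max (-8 → 7). Not NE.
(High, Low): Plant 1 can switch to Medium (-7 → -4). Not NE.
(High, Medium): Plant 1 can switch to Medium (4 → 9). Not NE.
(Max, Idle): Plant 2 can switch to Low (-4 → 5). Not NE.
(Max, Low): Plant 1 gets 8, best alternative -4; Plant 2 gets 5, best alternative -4. No profitable deviation — NE.
(Max, Medium): Plant 1 can switch to Medium (-6 → 9). Not NE.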